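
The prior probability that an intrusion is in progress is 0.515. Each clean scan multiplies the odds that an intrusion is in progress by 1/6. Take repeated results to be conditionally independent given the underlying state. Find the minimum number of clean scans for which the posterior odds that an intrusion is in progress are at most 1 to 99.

Prior odds: 0.515 ÷ 0.485 = 103/97.
Likelihood ratio per clean scan = 1/6.
Target odds = 1/99.
Need (103/97) × (1/6)ⁿ ≤ 1/99, i.e. (1/6)ⁿ ≤ 97/10197.
(1/6)² = 1/36 is still above 97/10197 but (1/6)³ = 1/216 is at or below it, so n = 3.

3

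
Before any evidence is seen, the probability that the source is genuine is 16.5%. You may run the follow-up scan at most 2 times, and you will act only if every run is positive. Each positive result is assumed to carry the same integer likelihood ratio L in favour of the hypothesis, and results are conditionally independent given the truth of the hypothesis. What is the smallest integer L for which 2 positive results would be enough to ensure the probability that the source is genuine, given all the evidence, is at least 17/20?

6

Prior odds = 0.165/0.835 = 33/167.
Target odds = 0.85/0.15 = 17/3.
Need L² ≥ 17/3 ÷ (33/167) = 2839/99.
5² = 25 < 2839/99 ≤ 36 = 6², so L = 6.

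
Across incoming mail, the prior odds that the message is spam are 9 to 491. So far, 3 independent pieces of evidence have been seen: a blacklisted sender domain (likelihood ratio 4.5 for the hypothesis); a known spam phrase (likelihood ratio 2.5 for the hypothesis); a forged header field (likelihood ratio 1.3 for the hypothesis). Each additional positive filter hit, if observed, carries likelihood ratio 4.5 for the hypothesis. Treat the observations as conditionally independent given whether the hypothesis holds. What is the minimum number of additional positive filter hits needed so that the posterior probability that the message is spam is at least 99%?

Prior odds = 9/491.
Combined Bayes factor of the evidence already in hand = 4.5 × 2.5 × 1.3 = 14.625.
Odds after that evidence = (9/491) × 14.625 = 1053/3928.
Target odds = 0.99/0.01 = 99.
Need 4.5ⁿ ≥ 99 ÷ (1053/3928) = 43208/117.
4.5³ = 91.125 falls short of 43208/117 but 4.5⁴ = 410.0625 reaches it, so n = 4.

4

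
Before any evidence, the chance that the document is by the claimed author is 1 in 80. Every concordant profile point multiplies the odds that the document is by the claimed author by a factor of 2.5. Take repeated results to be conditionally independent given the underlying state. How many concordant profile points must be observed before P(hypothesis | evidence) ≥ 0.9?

Prior odds = 0.0125/0.9875 = 1/79.
Likelihood ratio per concordant profile point = 2.5.
Target odds: 0.9 ÷ 0.1 = 9.
Require 2.5ⁿ ≥ 9 ÷ (1/79) = 711.
2.5⁷ = 610.3515625 falls short of 711 but 2.5⁸ = 390625/256 reaches it, so n = 8.

8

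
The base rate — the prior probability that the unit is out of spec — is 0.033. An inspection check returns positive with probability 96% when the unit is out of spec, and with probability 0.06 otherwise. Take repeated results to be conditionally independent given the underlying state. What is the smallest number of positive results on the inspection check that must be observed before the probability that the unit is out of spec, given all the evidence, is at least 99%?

3

Prior odds: 0.033 ÷ 0.967 = 33/967.
Likelihood ratio of a positive result = 0.96/0.06 = 16.
Target odds: 0.99 ÷ 0.01 = 99.
Require 16ⁿ ≥ 99 ÷ (33/967) = 2901.
16² = 256 falls short of 2901 but 16³ = 4096 reaches it, so n = 3.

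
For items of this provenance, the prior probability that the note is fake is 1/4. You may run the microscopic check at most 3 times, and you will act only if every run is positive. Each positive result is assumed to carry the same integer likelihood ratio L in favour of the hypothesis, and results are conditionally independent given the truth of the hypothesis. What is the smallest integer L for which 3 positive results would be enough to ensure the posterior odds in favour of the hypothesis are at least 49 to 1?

6

Prior odds = 0.25/0.75 = 1/3.
Target odds = 49.
Need L³ ≥ 49 ÷ (1/3) = 147.
5³ = 125 < 147 ≤ 216 = 6³, so L = 6.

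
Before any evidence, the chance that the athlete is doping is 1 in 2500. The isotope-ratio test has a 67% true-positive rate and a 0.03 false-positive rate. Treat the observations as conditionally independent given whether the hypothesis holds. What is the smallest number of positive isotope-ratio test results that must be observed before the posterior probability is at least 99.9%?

Prior odds = 0.0004/0.9996 = 1/2499.
Likelihood ratio of a positive result = 0.67/0.03 = 67/3.
Target posterior odds = 0.999/0.001 = 999.
Need (1/2499) × (67/3)ⁿ ≥ 999, i.e. (67/3)ⁿ ≥ 2496501.
(67/3)⁴ = 20151121/81 falls short of 2496501 but (67/3)⁵ ≈5.55607e+06 reaches it, so n = 5.

5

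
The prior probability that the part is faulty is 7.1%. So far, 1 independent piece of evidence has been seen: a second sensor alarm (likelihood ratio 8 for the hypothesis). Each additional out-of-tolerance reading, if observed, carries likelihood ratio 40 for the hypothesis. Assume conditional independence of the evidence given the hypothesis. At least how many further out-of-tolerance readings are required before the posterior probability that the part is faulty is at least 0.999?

3

Prior odds = 0.071/0.929 = 71/929.
Bayes factor of the evidence already in hand = 8.
Odds after that evidence = (71/929) × 8 = 568/929.
Target odds = 0.999/0.001 = 999.
Need 40ⁿ ≥ 999 ÷ (568/929) = 928071/568.
40² = 1600 falls short of 928071/568 but 40³ = 64000 reaches it, so n = 3.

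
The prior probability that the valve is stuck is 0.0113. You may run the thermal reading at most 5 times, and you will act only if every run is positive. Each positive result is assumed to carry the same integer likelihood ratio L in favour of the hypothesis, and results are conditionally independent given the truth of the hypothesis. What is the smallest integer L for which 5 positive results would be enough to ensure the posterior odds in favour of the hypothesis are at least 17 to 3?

4

Prior odds = 0.0113/0.9887 = 113/9887.
Target odds = 17/3.
Need L⁵ ≥ 17/3 ÷ (113/9887) = 168079/339.
3⁵ = 243 < 168079/339 ≤ 1024 = 4⁵, so L = 4.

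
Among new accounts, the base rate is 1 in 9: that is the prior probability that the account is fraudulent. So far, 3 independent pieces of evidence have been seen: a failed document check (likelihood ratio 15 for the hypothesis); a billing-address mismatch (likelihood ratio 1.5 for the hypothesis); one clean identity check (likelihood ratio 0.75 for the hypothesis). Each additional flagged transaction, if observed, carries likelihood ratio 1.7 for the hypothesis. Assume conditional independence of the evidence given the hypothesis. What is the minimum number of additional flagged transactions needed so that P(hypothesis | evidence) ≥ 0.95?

5

Prior odds = (1/9)/(8/9) = 0.125.
Combined Bayes factor of the evidence already in hand = 15 × 1.5 × 0.75 = 16.875.
Odds after that evidence = 0.125 × 16.875 = 2.109375.
Target odds = 0.95/0.05 = 19.
Need 1.7ⁿ ≥ 19 ÷ 2.109375 = 1216/135.
1.7⁴ = 8.3521 falls short of 1216/135 but 1.7⁵ = 1419857/100000 reaches it, so n = 5.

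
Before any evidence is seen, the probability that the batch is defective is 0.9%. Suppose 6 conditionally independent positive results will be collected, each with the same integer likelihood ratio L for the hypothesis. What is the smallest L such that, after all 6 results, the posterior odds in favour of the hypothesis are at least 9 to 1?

Prior odds = 0.009/0.991 = 9/991.
Target odds = 9.
Need L⁶ ≥ 9 ÷ (9/991) = 991.
3⁶ = 729 < 991 ≤ 4096 = 4⁶, so L = 4.

4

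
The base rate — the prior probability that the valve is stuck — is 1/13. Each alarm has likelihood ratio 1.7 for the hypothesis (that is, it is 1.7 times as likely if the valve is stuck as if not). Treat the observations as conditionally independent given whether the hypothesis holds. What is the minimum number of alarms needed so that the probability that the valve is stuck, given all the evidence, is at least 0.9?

9

Prior odds = (1/13)/(12/13) = 1/12.
Likelihood ratio per alarm = 1.7.
Target odds: 0.9 ÷ 0.1 = 9.
Require 1.7ⁿ ≥ 9 ÷ (1/12) = 108.
1.7⁸ ≈69.7576 falls short of 108 but 1.7⁹ ≈118.588 reaches it, so n = 9.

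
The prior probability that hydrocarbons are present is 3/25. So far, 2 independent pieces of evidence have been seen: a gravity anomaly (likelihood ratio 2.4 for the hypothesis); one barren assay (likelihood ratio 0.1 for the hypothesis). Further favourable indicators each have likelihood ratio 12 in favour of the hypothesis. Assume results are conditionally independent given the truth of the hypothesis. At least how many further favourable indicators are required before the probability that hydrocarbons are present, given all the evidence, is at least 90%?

3

Prior odds = 0.12/0.88 = 3/22.
Combined Bayes factor of the evidence already in hand = 2.4 × 0.1 = 0.24.
Odds after that evidence = (3/22) × 0.24 = 9/275.
Target odds = 0.9/0.1 = 9.
Need 12ⁿ ≥ 9 ÷ (9/275) = 275.
12² = 144 falls short of 275 but 12³ = 1728 reaches it, so n = 3.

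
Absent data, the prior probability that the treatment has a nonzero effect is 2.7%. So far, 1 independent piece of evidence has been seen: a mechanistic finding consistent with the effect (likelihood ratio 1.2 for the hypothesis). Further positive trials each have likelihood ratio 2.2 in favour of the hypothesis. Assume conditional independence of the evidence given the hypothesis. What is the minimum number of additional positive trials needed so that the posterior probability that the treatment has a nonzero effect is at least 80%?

Prior odds = 0.027/0.973 = 27/973.
Bayes factor of the evidence already in hand = 1.2.
Odds after that evidence = (27/973) × 1.2 = 162/4865.
Target odds = 0.8/0.2 = 4.
Need 2.2ⁿ ≥ 4 ÷ (162/4865) = 9730/81.
2.2⁶ = 1771561/15625 falls short of 9730/81 but 2.2⁷ = 19487171/78125 reaches it, so n = 7.

7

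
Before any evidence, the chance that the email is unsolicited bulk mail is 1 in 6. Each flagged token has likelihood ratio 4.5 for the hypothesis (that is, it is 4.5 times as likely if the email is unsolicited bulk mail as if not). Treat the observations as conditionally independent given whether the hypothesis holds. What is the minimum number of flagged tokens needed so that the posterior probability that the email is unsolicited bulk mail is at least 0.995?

Prior odds = (1/6)/(5/6) = 0.2.
Likelihood ratio per flagged token = 4.5.
Target odds: 0.995 ÷ 0.005 = 199.
Require 4.5ⁿ ≥ 199 ÷ 0.2 = 995.
4.5⁴ = 410.0625 falls short of 995 but 4.5⁵ = 1845.28125 reaches it, so n = 5.

5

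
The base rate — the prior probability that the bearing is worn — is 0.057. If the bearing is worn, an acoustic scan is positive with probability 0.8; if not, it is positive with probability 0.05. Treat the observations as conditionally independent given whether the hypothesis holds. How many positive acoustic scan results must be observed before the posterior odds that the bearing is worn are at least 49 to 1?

3

Prior odds: 0.057 ÷ 0.943 = 57/943.
Likelihood ratio of a positive = 0.8/0.05 = 16.
Target odds = 49.
Need (57/943) × 16ⁿ ≥ 49, i.e. 16ⁿ ≥ 46207/57.
16² = 256 falls short of 46207/57 but 16³ = 4096 reaches it, so n = 3.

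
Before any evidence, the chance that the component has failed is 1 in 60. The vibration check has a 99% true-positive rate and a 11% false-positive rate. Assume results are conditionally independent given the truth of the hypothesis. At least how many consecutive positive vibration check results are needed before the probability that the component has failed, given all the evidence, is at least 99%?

4

Prior odds = (1/60)/(59/60) = 1/59.
Likelihood ratio of a positive result = 0.99/0.11 = 9.
Target posterior odds = 0.99/0.01 = 99.
Require 9ⁿ ≥ 99 ÷ (1/59) = 5841.
9³ = 729 falls short of 5841 but 9⁴ = 6561 reaches it, so n = 4.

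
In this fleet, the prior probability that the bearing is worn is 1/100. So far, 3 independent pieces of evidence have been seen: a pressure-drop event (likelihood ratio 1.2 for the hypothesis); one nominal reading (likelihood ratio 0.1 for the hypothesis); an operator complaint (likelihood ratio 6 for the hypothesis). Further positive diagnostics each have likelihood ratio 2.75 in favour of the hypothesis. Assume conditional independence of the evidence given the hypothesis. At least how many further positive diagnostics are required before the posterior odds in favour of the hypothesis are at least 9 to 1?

8

Prior odds = 0.01/0.99 = 1/99.
Combined Bayes factor of the evidence already in hand = 1.2 × 0.1 × 6 = 0.72.
Odds after that evidence = (1/99) × 0.72 = 2/275.
Target odds = 9.
Need 2.75ⁿ ≥ 9 ÷ (2/275) = 1237.5.
2.75⁷ = 19487171/16384 falls short of 1237.5 but 2.75⁸ = 214358881/65536 reaches it, so n = 8.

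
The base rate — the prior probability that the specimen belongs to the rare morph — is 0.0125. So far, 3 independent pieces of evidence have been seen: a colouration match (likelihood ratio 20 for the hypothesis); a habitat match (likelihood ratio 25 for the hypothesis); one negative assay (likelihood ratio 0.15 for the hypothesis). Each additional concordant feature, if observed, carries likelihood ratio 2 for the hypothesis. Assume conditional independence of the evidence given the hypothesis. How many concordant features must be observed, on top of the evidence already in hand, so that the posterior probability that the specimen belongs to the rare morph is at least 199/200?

Prior odds = 0.0125/0.9875 = 1/79.
Combined Bayes factor of the evidence already in hand = 20 × 25 × 0.15 = 75.
Odds after that evidence = (1/79) × 75 = 75/79.
Target odds = 0.995/0.005 = 199.
Need 2ⁿ ≥ 199 ÷ (75/79) = 15721/75.
2⁷ = 128 falls short of 15721/75 but 2⁸ = 256 reaches it, so n = 8.

8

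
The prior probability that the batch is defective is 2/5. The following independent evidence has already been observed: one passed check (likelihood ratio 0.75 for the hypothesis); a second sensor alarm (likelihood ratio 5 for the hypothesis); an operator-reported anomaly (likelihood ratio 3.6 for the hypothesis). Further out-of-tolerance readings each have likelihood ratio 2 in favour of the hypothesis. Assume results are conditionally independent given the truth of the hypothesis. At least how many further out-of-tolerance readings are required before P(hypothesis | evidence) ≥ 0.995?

5

Prior odds = 0.4/0.6 = 2/3.
Combined Bayes factor of the evidence already in hand = 0.75 × 5 × 3.6 = 13.5.
Odds after that evidence = (2/3) × 13.5 = 9.
Target odds = 0.995/0.005 = 199.
Need 2ⁿ ≥ 199 ÷ 9 = 199/9.
2⁴ = 16 falls short of 199/9 but 2⁵ = 32 reaches it, so n = 5.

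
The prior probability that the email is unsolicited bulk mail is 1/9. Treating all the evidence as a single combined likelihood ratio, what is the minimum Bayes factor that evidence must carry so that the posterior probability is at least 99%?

792

Prior odds = (1/9)/(8/9) = 0.125.
Target odds = 0.99/0.01 = 99.
Required Bayes factor = 99 ÷ 0.125 = 792.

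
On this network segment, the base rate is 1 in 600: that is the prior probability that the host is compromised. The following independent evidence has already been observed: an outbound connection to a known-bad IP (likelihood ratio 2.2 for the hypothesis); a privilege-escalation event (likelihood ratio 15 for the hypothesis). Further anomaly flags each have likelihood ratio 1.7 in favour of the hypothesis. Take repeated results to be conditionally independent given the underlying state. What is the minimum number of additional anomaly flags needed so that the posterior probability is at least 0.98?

13

Prior odds = (1/600)/(599/600) = 1/599.
Combined Bayes factor of the evidence already in hand = 2.2 × 15 = 33.
Odds after that evidence = (1/599) × 33 = 33/599.
Target odds = 0.98/0.02 = 49.
Need 1.7ⁿ ≥ 49 ÷ (33/599) = 29351/33.
1.7¹² ≈582.622 falls short of 29351/33 but 1.7¹³ ≈990.458 reaches it, so n = 13.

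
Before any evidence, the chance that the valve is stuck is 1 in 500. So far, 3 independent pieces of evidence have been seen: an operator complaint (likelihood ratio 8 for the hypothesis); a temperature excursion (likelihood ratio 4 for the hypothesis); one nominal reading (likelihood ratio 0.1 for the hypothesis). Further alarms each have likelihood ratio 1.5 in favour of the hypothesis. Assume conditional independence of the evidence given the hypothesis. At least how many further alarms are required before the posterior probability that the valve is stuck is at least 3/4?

Prior odds = 0.002/0.998 = 1/499.
Combined Bayes factor of the evidence already in hand = 8 × 4 × 0.1 = 3.2.
Odds after that evidence = (1/499) × 3.2 = 16/2495.
Target odds = 0.75/0.25 = 3.
Need 1.5ⁿ ≥ 3 ÷ (16/2495) = 467.8125.
1.5¹⁵ = 14348907/32768 falls short of 467.8125 but 1.5¹⁶ = 43046721/65536 reaches it, so n = 16.

16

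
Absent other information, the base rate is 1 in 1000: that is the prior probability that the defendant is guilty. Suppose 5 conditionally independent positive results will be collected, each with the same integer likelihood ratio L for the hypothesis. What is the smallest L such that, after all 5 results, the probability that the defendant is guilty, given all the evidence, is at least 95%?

Prior odds = 0.001/0.999 = 1/999.
Target odds = 0.95/0.05 = 19.
Need L⁵ ≥ 19 ÷ (1/999) = 18981.
7⁵ = 16807 < 18981 ≤ 32768 = 8⁵, so L = 8.

8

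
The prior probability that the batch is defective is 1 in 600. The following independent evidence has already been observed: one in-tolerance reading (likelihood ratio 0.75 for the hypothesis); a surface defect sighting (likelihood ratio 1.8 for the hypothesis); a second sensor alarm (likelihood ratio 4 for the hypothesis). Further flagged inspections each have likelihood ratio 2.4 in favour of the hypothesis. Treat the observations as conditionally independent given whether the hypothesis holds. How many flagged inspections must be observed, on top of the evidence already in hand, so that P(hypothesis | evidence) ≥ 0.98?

Prior odds = (1/600)/(599/600) = 1/599.
Combined Bayes factor of the evidence already in hand = 0.75 × 1.8 × 4 = 5.4.
Odds after that evidence = (1/599) × 5.4 = 27/2995.
Target odds = 0.98/0.02 = 49.
Need 2.4ⁿ ≥ 49 ÷ (27/2995) = 146755/27.
2.4⁹ ≈2641.81 falls short of 146755/27 but 2.4¹⁰ ≈6340.34 reaches it, so n = 10.

10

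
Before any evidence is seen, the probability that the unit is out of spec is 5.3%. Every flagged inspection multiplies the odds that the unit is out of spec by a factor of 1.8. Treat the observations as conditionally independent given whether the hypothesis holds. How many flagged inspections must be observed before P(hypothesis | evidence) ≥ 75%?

Prior odds: 0.053 ÷ 0.947 = 53/947.
Likelihood ratio per flagged inspection = 1.8.
Target posterior odds = 0.75/0.25 = 3.
Need (53/947) × 1.8ⁿ ≥ 3, i.e. 1.8ⁿ ≥ 2841/53.
1.8⁶ = 531441/15625 falls short of 2841/53 but 1.8⁷ = 4782969/78125 reaches it, so n = 7.

7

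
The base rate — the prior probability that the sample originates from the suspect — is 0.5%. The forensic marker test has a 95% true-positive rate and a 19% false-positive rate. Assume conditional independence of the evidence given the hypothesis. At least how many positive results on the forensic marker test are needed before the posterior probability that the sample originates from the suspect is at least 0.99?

Prior odds = 0.005/0.995 = 1/199.
Likelihood ratio of a positive result = 0.95/0.19 = 5.
Target posterior odds = 0.99/0.01 = 99.
Require 5ⁿ ≥ 99 ÷ (1/199) = 19701.
5⁶ = 15625 falls short of 19701 but 5⁷ = 78125 reaches it, so n = 7.

7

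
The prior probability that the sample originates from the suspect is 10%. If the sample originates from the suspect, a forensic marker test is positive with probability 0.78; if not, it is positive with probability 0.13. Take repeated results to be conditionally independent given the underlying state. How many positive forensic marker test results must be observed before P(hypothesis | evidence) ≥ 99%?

Prior odds: 0.1 ÷ 0.9 = 1/9.
Likelihood ratio of a positive = 0.78/0.13 = 6.
Target posterior odds = 0.99/0.01 = 99.
Require 6ⁿ ≥ 99 ÷ (1/9) = 891.
6³ = 216 falls short of 891 but 6⁴ = 1296 reaches it, so n = 4.

4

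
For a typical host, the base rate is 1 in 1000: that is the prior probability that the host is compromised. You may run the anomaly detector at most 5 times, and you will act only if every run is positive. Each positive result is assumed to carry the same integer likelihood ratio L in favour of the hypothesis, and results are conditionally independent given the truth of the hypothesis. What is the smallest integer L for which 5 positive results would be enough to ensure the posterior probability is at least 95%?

8

Prior odds = 0.001/0.999 = 1/999.
Target odds = 0.95/0.05 = 19.
Need L⁵ ≥ 19 ÷ (1/999) = 18981.
7⁵ = 16807 < 18981 ≤ 32768 = 8⁵, so L = 8.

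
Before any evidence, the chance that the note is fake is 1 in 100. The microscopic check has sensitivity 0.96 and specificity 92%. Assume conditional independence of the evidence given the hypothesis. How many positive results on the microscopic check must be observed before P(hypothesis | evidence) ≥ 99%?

4

Prior odds = 0.01/0.99 = 1/99.
False-positive rate = 1 − 0.92 = 0.08; likelihood ratio of a positive = 0.96/0.08 = 12.
Target odds: 0.99 ÷ 0.01 = 99.
Need (1/99) × 12ⁿ ≥ 99, i.e. 12ⁿ ≥ 9801.
12³ = 1728 falls short of 9801 but 12⁴ = 20736 reaches it, so n = 4.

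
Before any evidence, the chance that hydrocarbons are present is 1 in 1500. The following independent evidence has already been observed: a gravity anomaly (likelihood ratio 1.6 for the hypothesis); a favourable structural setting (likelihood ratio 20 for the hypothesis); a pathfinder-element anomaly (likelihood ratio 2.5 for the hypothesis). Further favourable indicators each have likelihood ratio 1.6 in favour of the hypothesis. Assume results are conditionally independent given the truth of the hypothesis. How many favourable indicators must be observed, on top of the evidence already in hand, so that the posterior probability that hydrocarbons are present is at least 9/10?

Prior odds = (1/1500)/(1499/1500) = 1/1499.
Combined Bayes factor of the evidence already in hand = 1.6 × 20 × 2.5 = 80.
Odds after that evidence = (1/1499) × 80 = 80/1499.
Target odds = 0.9/0.1 = 9.
Need 1.6ⁿ ≥ 9 ÷ (80/1499) = 168.6375.
1.6¹⁰ ≈109.951 falls short of 168.6375 but 1.6¹¹ ≈175.922 reaches it, so n = 11.

11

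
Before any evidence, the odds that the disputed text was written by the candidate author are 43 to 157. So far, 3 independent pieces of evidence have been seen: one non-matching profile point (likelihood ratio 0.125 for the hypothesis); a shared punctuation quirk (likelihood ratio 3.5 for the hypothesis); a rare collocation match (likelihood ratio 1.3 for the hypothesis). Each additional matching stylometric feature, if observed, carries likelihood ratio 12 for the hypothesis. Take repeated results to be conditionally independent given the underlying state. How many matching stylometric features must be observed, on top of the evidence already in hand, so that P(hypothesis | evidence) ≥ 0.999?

4

Prior odds = 43/157.
Combined Bayes factor of the evidence already in hand = 0.125 × 3.5 × 1.3 = 0.56875.
Odds after that evidence = (43/157) × 0.56875 = 3913/25120.
Target odds = 0.999/0.001 = 999.
Need 12ⁿ ≥ 999 ÷ (3913/25120) = 25094880/3913.
12³ = 1728 falls short of 25094880/3913 but 12⁴ = 20736 reaches it, so n = 4.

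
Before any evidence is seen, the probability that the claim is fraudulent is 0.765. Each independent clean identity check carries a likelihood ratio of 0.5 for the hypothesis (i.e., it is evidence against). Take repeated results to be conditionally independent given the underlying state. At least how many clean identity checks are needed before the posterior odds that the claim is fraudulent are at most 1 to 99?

9

Prior odds = 0.765/0.235 = 153/47.
Likelihood ratio per clean identity check = 0.5.
Target odds = 1/99.
Need (153/47) × 0.5ⁿ ≤ 1/99, i.e. 0.5ⁿ ≤ 47/15147.
0.5⁸ = 0.00390625 is still above 47/15147 but 0.5⁹ = 0.001953125 is at or below it, so n = 9.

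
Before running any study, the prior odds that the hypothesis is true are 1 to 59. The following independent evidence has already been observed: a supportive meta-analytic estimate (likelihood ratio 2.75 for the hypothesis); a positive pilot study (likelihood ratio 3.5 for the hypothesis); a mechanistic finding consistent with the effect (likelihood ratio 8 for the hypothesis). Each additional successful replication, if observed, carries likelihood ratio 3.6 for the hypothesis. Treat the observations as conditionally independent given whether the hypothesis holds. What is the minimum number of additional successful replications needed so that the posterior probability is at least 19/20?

3

Prior odds = 1/59.
Combined Bayes factor of the evidence already in hand = 2.75 × 3.5 × 8 = 77.
Odds after that evidence = (1/59) × 77 = 77/59.
Target odds = 0.95/0.05 = 19.
Need 3.6ⁿ ≥ 19 ÷ (77/59) = 1121/77.
3.6² = 12.96 falls short of 1121/77 but 3.6³ = 46.656 reaches it, so n = 3.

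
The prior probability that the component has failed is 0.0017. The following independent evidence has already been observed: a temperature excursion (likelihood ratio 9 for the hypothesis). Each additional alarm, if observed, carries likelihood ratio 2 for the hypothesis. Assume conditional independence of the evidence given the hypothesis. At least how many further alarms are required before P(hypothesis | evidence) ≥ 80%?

Prior odds = 0.0017/0.9983 = 17/9983.
Bayes factor of the evidence already in hand = 9.
Odds after that evidence = (17/9983) × 9 = 153/9983.
Target odds = 0.8/0.2 = 4.
Need 2ⁿ ≥ 4 ÷ (153/9983) = 39932/153.
2⁸ = 256 falls short of 39932/153 but 2⁹ = 512 reaches it, so n = 9.

9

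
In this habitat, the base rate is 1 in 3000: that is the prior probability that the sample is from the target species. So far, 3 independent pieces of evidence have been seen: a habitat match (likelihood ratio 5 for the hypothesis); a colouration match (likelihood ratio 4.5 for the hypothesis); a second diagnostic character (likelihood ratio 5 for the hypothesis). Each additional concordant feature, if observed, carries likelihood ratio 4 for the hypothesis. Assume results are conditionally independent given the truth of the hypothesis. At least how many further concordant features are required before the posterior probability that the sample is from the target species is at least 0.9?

Prior odds = (1/3000)/(2999/3000) = 1/2999.
Combined Bayes factor of the evidence already in hand = 5 × 4.5 × 5 = 112.5.
Odds after that evidence = (1/2999) × 112.5 = 225/5998.
Target odds = 0.9/0.1 = 9.
Need 4ⁿ ≥ 9 ÷ (225/5998) = 239.92.
4³ = 64 falls short of 239.92 but 4⁴ = 256 reaches it, so n = 4.

4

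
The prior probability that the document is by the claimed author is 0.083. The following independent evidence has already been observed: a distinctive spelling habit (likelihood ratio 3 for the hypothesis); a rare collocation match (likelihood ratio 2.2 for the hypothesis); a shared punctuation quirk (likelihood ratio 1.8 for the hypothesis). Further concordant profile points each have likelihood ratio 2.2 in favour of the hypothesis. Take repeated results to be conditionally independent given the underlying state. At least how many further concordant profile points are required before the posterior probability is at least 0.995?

7

Prior odds = 0.083/0.917 = 83/917.
Combined Bayes factor of the evidence already in hand = 3 × 2.2 × 1.8 = 11.88.
Odds after that evidence = (83/917) × 11.88 = 24651/22925.
Target odds = 0.995/0.005 = 199.
Need 2.2ⁿ ≥ 199 ÷ (24651/22925) = 4562075/24651.
2.2⁶ = 1771561/15625 falls short of 4562075/24651 but 2.2⁷ = 19487171/78125 reaches it, so n = 7.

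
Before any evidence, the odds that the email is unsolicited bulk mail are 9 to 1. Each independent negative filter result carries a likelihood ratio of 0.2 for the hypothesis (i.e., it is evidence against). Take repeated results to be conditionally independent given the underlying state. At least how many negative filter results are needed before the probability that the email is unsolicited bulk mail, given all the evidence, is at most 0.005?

5

Prior odds = 9.
Likelihood ratio per negative filter result = 0.2.
Target odds: 0.005 ÷ 0.995 = 1/199.
Need 9 × 0.2ⁿ ≤ 1/199, i.e. 0.2ⁿ ≤ 1/1791.
0.2⁴ = 0.0016 is still above 1/1791 but 0.2⁵ = 0.00032 is at or below it, so n = 5.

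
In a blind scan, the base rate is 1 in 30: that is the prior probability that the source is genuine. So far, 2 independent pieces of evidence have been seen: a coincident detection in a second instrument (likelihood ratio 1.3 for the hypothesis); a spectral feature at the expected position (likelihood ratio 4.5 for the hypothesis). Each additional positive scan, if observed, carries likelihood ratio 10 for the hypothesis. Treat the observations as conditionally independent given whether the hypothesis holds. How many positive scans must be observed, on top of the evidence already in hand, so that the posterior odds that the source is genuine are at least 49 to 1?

3

Prior odds = (1/30)/(29/30) = 1/29.
Combined Bayes factor of the evidence already in hand = 1.3 × 4.5 = 5.85.
Odds after that evidence = (1/29) × 5.85 = 117/580.
Target odds = 49.
Need 10ⁿ ≥ 49 ÷ (117/580) = 28420/117.
10² = 100 falls short of 28420/117 but 10³ = 1000 reaches it, so n = 3.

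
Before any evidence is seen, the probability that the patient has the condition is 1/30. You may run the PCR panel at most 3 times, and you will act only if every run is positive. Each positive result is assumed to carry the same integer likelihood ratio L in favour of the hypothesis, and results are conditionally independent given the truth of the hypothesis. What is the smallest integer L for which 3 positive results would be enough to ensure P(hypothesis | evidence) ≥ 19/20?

Prior odds = (1/30)/(29/30) = 1/29.
Target odds = 0.95/0.05 = 19.
Need L³ ≥ 19 ÷ (1/29) = 551.
8³ = 512 < 551 ≤ 729 = 9³, so L = 9.

9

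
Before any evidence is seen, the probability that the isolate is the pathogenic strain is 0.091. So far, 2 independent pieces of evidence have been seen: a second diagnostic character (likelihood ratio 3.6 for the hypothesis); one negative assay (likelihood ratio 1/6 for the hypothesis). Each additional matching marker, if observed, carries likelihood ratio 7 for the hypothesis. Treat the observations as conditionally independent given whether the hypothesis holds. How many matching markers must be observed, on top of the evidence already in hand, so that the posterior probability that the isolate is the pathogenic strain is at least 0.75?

Prior odds = 0.091/0.909 = 91/909.
Combined Bayes factor of the evidence already in hand = 3.6 × (1/6) = 0.6.
Odds after that evidence = (91/909) × 0.6 = 91/1515.
Target odds = 0.75/0.25 = 3.
Need 7ⁿ ≥ 3 ÷ (91/1515) = 4545/91.
7² = 49 falls short of 4545/91 but 7³ = 343 reaches it, so n = 3.

3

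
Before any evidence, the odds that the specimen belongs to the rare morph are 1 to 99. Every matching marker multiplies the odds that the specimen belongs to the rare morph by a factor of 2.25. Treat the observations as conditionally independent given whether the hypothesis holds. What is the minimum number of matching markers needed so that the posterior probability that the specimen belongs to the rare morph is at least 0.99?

Prior odds = 1/99.
Likelihood ratio per matching marker = 2.25.
Target posterior odds = 0.99/0.01 = 99.
Need (1/99) × 2.25ⁿ ≥ 99, i.e. 2.25ⁿ ≥ 9801.
2.25¹¹ ≈7481.83 falls short of 9801 but 2.25¹² ≈16834.1 reaches it, so n = 12.

12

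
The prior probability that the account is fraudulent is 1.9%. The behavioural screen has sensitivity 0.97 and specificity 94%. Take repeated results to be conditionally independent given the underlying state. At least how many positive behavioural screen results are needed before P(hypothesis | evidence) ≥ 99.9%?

4

Prior odds = 0.019/0.981 = 19/981.
False-positive rate = 1 − 0.94 = 0.06; likelihood ratio of a positive = 0.97/0.06 = 97/6.
Target odds: 0.999 ÷ 0.001 = 999.
Need (19/981) × (97/6)ⁿ ≥ 999, i.e. (97/6)ⁿ ≥ 980019/19.
(97/6)³ = 912673/216 falls short of 980019/19 but (97/6)⁴ = 88529281/1296 reaches it, so n = 4.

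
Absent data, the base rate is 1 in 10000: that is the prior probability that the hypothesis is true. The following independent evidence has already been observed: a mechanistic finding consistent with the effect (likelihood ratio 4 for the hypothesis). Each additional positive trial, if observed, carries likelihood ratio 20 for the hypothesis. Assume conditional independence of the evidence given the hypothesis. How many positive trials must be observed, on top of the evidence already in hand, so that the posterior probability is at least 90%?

Prior odds = 0.0001/0.9999 = 1/9999.
Bayes factor of the evidence already in hand = 4.
Odds after that evidence = (1/9999) × 4 = 4/9999.
Target odds = 0.9/0.1 = 9.
Need 20ⁿ ≥ 9 ÷ (4/9999) = 22497.75.
20³ = 8000 falls short of 22497.75 but 20⁴ = 160000 reaches it, so n = 4.

4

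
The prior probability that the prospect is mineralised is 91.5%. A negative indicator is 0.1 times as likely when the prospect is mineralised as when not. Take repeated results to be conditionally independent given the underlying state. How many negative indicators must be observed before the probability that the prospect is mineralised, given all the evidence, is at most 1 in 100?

4

Prior odds: 0.915 ÷ 0.085 = 183/17.
Likelihood ratio per negative indicator = 0.1.
Target posterior odds = 0.01/0.99 = 1/99.
Need (183/17) × 0.1ⁿ ≤ 1/99, i.e. 0.1ⁿ ≤ 17/18117.
0.1³ = 0.001 is still above 17/18117 but 0.1⁴ = 0.0001 is at or below it, so n = 4.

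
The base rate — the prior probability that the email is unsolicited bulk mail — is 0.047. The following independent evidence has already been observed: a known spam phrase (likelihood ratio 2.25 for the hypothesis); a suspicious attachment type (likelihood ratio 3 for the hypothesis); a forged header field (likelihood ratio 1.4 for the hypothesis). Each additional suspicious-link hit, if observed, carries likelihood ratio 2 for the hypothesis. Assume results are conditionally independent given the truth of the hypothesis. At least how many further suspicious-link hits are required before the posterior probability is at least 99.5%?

Prior odds = 0.047/0.953 = 47/953.
Combined Bayes factor of the evidence already in hand = 2.25 × 3 × 1.4 = 9.45.
Odds after that evidence = (47/953) × 9.45 = 8883/19060.
Target odds = 0.995/0.005 = 199.
Need 2ⁿ ≥ 199 ÷ (8883/19060) = 3792940/8883.
2⁸ = 256 falls short of 3792940/8883 but 2⁹ = 512 reaches it, so n = 9.

9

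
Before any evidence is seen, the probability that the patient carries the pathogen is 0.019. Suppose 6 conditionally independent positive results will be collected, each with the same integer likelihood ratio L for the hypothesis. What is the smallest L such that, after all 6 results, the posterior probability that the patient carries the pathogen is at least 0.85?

3

Prior odds = 0.019/0.981 = 19/981.
Target odds = 0.85/0.15 = 17/3.
Need L⁶ ≥ 17/3 ÷ (19/981) = 5559/19.
2⁶ = 64 < 5559/19 ≤ 729 = 3⁶, so L = 3.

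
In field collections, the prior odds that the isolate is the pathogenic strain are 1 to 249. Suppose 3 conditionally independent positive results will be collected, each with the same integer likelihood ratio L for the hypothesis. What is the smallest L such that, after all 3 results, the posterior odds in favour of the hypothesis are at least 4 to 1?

10

Prior odds = 1/249.
Target odds = 4.
Need L³ ≥ 4 ÷ (1/249) = 996.
9³ = 729 < 996 ≤ 1000 = 10³, so L = 10.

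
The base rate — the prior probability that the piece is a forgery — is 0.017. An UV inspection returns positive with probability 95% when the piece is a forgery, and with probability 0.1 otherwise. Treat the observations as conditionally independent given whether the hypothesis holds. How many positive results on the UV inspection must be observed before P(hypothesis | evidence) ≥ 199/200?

Prior odds: 0.017 ÷ 0.983 = 17/983.
Likelihood ratio of a positive result = 0.95/0.1 = 9.5.
Target odds: 0.995 ÷ 0.005 = 199.
Need (17/983) × 9.5ⁿ ≥ 199, i.e. 9.5ⁿ ≥ 195617/17.
9.5⁴ = 8145.0625 falls short of 195617/17 but 9.5⁵ = 77378.09375 reaches it, so n = 5.

5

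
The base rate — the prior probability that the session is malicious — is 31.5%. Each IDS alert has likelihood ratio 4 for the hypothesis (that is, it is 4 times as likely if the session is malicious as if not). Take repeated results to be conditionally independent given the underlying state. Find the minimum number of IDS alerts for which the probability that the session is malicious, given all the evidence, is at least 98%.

Prior odds: 0.315 ÷ 0.685 = 63/137.
Likelihood ratio per IDS alert = 4.
Target posterior odds = 0.98/0.02 = 49.
Require 4ⁿ ≥ 49 ÷ (63/137) = 959/9.
4³ = 64 falls short of 959/9 but 4⁴ = 256 reaches it, so n = 4.

4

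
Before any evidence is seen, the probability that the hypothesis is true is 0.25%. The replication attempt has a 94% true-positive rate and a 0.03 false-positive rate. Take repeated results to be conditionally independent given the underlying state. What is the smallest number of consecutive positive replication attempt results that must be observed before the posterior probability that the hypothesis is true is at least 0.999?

Prior odds: 0.0025 ÷ 0.9975 = 1/399.
Likelihood ratio of a positive result = 0.94/0.03 = 94/3.
Target posterior odds = 0.999/0.001 = 999.
Require (94/3)ⁿ ≥ 999 ÷ (1/399) = 398601.
(94/3)³ = 830584/27 falls short of 398601 but (94/3)⁴ = 78074896/81 reaches it, so n = 4.

4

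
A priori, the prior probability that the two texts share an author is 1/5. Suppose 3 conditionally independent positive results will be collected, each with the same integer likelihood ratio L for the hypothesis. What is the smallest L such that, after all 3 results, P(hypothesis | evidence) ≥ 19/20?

5

Prior odds = 0.2/0.8 = 0.25.
Target odds = 0.95/0.05 = 19.
Need L³ ≥ 19 ÷ 0.25 = 76.
4³ = 64 < 76 ≤ 125 = 5³, so L = 5.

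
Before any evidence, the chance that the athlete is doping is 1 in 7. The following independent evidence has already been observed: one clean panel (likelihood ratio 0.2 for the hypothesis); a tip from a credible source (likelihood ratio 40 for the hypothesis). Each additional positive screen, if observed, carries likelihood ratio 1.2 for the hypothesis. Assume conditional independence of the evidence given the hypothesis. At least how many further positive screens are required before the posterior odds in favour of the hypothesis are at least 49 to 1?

20

Prior odds = (1/7)/(6/7) = 1/6.
Combined Bayes factor of the evidence already in hand = 0.2 × 40 = 8.
Odds after that evidence = (1/6) × 8 = 4/3.
Target odds = 49.
Need 1.2ⁿ ≥ 49 ÷ (4/3) = 36.75.
1.2¹⁹ ≈31.948 falls short of 36.75 but 1.2²⁰ ≈38.3376 reaches it, so n = 20.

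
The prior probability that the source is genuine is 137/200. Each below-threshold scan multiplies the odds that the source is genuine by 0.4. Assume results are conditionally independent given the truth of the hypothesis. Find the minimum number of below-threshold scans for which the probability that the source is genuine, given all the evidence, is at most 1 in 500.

Prior odds = 0.685/0.315 = 137/63.
Likelihood ratio per below-threshold scan = 0.4.
Target posterior odds = 0.002/0.998 = 1/499.
Need (137/63) × 0.4ⁿ ≤ 1/499, i.e. 0.4ⁿ ≤ 63/68363.
0.4⁷ = 128/78125 is still above 63/68363 but 0.4⁸ = 256/390625 is at or below it, so n = 8.

8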